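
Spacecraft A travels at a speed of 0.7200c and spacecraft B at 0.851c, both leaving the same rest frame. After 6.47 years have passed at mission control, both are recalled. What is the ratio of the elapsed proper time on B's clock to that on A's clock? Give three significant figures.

τ_B/τ_A = 0.757

A: γ = 1/√(1 − 0.7200²) = 1/√0.4816 = 1.441. B: γ = 1/√(1 − 0.851²) = 1/√0.2758 = 1.904.
τ_A/τ_B = γ_B/γ_A = 1.904/1.441 = 1.321, so τ_B/τ_A = 0.7568.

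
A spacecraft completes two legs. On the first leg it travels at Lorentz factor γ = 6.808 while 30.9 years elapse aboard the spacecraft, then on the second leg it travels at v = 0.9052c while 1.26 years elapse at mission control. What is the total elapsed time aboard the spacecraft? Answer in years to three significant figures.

τ = 31.4 years

Leg 1: 30.9 years is already measured aboard the spacecraft.
Leg 2: γ = 1/√(1 − 0.9052²) = 1/√0.1806 = 2.353; τ_2 = 1.26/2.353 = 0.5355 years.
Total: 30.90 + 0.5355 years.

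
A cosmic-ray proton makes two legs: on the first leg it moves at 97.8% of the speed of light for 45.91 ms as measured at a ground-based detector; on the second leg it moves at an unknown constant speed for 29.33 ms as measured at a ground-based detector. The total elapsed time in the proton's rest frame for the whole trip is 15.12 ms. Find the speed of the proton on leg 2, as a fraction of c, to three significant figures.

Leg 1: β = 0.978; γ = 1/√(1 − 0.978²) = 1/√0.04352 = 4.794; τ_1 = 45.91/4.794 = 9.577 ms.
Leg 2: speed unknown; τ_2 = 29.33/γ_2.
Total proper time: 9.577 + τ_2 = 15.12, so τ_2 = 15.12 − 9.577 = 5.543 ms.
γ_2 = 29.33/5.543 = 5.291; β = √(1 − 1/γ²) = √0.9643.

β = 0.982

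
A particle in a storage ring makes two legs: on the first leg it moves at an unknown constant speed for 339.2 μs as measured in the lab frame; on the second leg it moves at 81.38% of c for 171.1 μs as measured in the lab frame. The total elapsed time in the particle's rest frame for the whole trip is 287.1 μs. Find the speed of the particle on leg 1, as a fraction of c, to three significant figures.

β = 0.833

Leg 1: speed unknown; τ_1 = 339.2/γ_1.
Leg 2: β = 0.8138; γ = 1/√(1 − 0.8138²) = 1/√0.3377 = 1.721; τ_2 = 171.1/1.721 = 99.43 μs.
Total proper time: τ_1 + 99.43 = 287.1, so τ_1 = 287.1 − 99.43 = 187.7 μs.
γ_1 = 339.2/187.7 = 1.807; β = √(1 − 1/γ²) = √0.6939.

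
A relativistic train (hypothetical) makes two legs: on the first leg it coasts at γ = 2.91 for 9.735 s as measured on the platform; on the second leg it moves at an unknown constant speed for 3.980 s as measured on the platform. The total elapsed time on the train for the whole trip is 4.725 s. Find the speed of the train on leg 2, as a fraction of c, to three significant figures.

Leg 1: γ = 2.91; τ_1 = 9.735/2.910 = 3.345 s.
Leg 2: speed unknown; τ_2 = 3.980/γ_2.
Total proper time: 3.345 + τ_2 = 4.725, so τ_2 = 4.725 − 3.345 = 1.380 s.
γ_2 = 3.980/1.380 = 2.885; β = √(1 − 1/γ²) = √0.8798.

β = 0.938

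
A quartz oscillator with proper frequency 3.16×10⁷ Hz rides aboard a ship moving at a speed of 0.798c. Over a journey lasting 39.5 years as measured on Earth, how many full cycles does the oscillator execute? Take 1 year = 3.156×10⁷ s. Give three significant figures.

γ = 1/√(1 − 0.798²) = 1/√0.3632 = 1.659
The oscillator's own cycle count is N = f × τ where τ is the proper time on the ship. τ = Δt/γ = 39.5/1.659 = 23.80 years = 7.513×10⁸ s.
N = 3.16×10⁷ × 7.513×10⁸ = 2.374×10¹⁶.

N = 2.37×10¹⁶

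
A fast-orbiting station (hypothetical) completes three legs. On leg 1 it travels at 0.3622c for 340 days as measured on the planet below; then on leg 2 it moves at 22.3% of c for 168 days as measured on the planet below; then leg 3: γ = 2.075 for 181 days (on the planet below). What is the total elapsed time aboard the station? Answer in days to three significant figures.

τ = 568 days

Leg 1: γ = 1/√(1 − 0.3622²) = 1/√0.8688 = 1.073; τ_1 = 340/1.073 = 316.9 days.
Leg 2: β = 0.223; γ = 1/√(1 − 0.223²) = 1/√0.9503 = 1.026; τ_2 = 168/1.026 = 163.8 days.
Leg 3: γ = 2.075; τ_3 = 181/2.075 = 87.23 days.
Total: 316.9 + 163.8 + 87.23 days.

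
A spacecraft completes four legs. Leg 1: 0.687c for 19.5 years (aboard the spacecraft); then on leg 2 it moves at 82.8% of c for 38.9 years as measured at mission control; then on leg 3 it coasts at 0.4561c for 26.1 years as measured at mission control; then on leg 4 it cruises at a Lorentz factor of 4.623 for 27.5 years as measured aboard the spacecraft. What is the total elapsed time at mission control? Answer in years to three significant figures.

Leg 1: γ = 1/√(1 − 0.687²) = 1/√0.5280 = 1.376; Δt_1 = 1.376 × 19.5 = 26.84 years.
Leg 2: 38.9 years is already measured at mission control.
Leg 3: 26.1 years is already measured at mission control.
Leg 4: γ = 4.623; Δt_4 = 4.623 × 27.5 = 127.1 years.
Total: 26.84 + 38.90 + 26.10 + 127.1 years.

Δt = 219 years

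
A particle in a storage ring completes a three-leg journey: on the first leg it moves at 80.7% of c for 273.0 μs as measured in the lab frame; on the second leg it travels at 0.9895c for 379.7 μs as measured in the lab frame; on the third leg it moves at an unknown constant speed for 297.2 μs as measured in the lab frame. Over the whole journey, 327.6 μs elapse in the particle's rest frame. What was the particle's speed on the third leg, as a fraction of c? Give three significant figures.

β = 0.927

Leg 1: β = 0.807; γ = 1/√(1 − 0.807²) = 1/√0.3488 = 1.693; τ_1 = 273.0/1.693 = 161.2 μs.
Leg 2: γ = 1/√(1 − 0.9895²) = 1/√0.02089 = 6.919; τ_2 = 379.7/6.919 = 54.88 μs.
Leg 3: speed unknown; τ_3 = 297.2/γ_3.
Total proper time: 161.2 + 54.88 + τ_3 = 327.6, so τ_3 = 327.6 − 216.1 = 111.5 μs.
γ_3 = 297.2/111.5 = 2.665; β = √(1 − 1/γ²) = √0.8592.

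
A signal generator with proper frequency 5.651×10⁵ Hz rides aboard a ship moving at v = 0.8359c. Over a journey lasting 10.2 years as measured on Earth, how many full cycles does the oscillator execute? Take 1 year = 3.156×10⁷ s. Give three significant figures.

γ = 1/√(1 − 0.8359²) = 1/√0.3013 = 1.822
The oscillator's own cycle count is N = f × τ where τ is the proper time on the ship. τ = Δt/γ = 10.2/1.822 = 5.599 years = 1.767×10⁸ s.
N = 5.651×10⁵ × 1.767×10⁸ = 9.985×10¹³.

N = 9.98×10¹³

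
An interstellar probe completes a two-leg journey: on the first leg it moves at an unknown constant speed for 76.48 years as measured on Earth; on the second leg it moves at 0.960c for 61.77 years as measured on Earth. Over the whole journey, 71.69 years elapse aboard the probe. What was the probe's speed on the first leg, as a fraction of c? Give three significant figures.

β = 0.703

Leg 1: speed unknown; τ_1 = 76.48/γ_1.
Leg 2: γ = 1/√(1 − 0.960²) = 25/7 ≈ 3.571; τ_2 = 61.77/3.571 = 17.30 years.
Total proper time: τ_1 + 17.30 = 71.69, so τ_1 = 71.69 − 17.30 = 54.39 years.
γ_1 = 76.48/54.39 = 1.406; β = √(1 − 1/γ²) = √0.4942.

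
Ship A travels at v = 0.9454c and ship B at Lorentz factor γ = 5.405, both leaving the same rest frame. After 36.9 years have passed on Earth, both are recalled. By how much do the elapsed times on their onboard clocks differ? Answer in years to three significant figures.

A: γ = 1/√(1 − 0.9454²) = 1/√0.1062 = 3.068; τ_A = 36.9/3.068 = 12.03 years.
B: γ = 5.405; τ_B = 36.9/5.405 = 6.827 years.

|τ_A − τ_B| = 5.20 years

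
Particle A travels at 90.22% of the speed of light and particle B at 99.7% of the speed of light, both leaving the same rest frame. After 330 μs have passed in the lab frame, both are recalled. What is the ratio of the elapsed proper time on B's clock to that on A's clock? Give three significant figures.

A: β = 0.9022; γ = 1/√(1 − 0.9022²) = 1/√0.1860 = 2.318. B: β = 0.997; γ = 1/√(1 − 0.997²) = 1/√0.005991 = 12.92.
τ_A/τ_B = γ_B/γ_A = 12.92/2.318 = 5.572, so τ_B/τ_A = 0.1795.

τ_B/τ_A = 0.179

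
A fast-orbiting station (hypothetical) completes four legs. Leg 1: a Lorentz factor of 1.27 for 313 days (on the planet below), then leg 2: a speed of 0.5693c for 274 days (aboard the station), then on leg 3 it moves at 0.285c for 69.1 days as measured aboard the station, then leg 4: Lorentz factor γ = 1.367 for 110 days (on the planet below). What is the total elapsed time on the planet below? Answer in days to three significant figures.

Δt = 828 days

Leg 1: 313 days is already measured on the planet below.
Leg 2: γ = 1/√(1 − 0.5693²) = 1/√0.6759 = 1.216; Δt_2 = 1.216 × 274 = 333.3 days.
Leg 3: γ = 1/√(1 − 0.285²) = 1/√0.9188 = 1.043; Δt_3 = 1.043 × 69.1 = 72.09 days.
Leg 4: 110 days is already measured on the planet below.
Total: 313.0 + 333.3 + 72.09 + 110.0 days.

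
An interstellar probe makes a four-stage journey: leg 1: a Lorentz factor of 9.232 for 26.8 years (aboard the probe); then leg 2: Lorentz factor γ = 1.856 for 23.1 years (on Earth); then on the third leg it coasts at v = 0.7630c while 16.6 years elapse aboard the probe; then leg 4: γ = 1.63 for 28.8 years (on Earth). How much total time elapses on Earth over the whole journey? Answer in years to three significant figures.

Leg 1: γ = 9.232; Δt_1 = 9.232 × 26.8 = 247.4 years.
Leg 2: 23.1 years is already measured on Earth.
Leg 3: γ = 1/√(1 − 0.7630²) = 1/√0.4178 = 1.547; Δt_3 = 1.547 × 16.6 = 25.68 years.
Leg 4: 28.8 years is already measured on Earth.
Total: 247.4 + 23.10 + 25.68 + 28.80 years.

Δt = 325 years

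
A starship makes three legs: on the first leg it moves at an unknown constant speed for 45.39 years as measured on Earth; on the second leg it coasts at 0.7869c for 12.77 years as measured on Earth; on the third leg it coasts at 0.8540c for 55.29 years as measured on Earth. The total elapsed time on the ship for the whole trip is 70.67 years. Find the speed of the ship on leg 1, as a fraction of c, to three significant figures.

β = 0.662

Leg 1: speed unknown; τ_1 = 45.39/γ_1.
Leg 2: γ = 1/√(1 − 0.7869²) = 1/√0.3808 = 1.621; τ_2 = 12.77/1.621 = 7.880 years.
Leg 3: γ = 1/√(1 − 0.8540²) = 1/√0.2707 = 1.922; τ_3 = 55.29/1.922 = 28.77 years.
Total proper time: τ_1 + 7.880 + 28.77 = 70.67, so τ_1 = 70.67 − 36.65 = 34.02 years.
γ_1 = 45.39/34.02 = 1.334; β = √(1 − 1/γ²) = √0.4381.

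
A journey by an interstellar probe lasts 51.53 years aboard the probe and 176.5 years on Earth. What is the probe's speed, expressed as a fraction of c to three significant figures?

The proper time is measured aboard the probe (both events occur at the probe's location); Δt is measured on Earth. γ = Δt/τ = 176.5/51.53 = 3.425.
β = √(1 − 1/γ²) = √(1 − 0.08524) = √0.9148

v = 0.956c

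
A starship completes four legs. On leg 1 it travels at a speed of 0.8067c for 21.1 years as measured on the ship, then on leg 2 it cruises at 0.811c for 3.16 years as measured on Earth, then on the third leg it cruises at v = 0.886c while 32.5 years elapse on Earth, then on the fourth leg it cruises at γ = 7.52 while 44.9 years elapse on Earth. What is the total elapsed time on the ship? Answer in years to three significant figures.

Leg 1: 21.1 years is already measured on the ship.
Leg 2: γ = 1/√(1 − 0.811²) = 1/√0.3423 = 1.709; τ_2 = 3.16/1.709 = 1.849 years.
Leg 3: γ = 1/√(1 − 0.886²) = 1/√0.2150 = 2.157; τ_3 = 32.5/2.157 = 15.07 years.
Leg 4: γ = 7.52; τ_4 = 44.9/7.520 = 5.971 years.
Total: 21.10 + 1.849 + 15.07 + 5.971 years.

τ = 44.0 years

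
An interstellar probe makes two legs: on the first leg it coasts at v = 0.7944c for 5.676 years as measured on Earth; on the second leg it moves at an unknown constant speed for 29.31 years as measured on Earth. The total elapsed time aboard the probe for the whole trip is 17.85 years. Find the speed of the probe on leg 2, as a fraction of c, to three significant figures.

Leg 1: γ = 1/√(1 − 0.7944²) = 1/√0.3689 = 1.646; τ_1 = 5.676/1.646 = 3.448 years.
Leg 2: speed unknown; τ_2 = 29.31/γ_2.
Total proper time: 3.448 + τ_2 = 17.85, so τ_2 = 17.85 − 3.448 = 14.40 years.
γ_2 = 29.31/14.40 = 2.035; β = √(1 − 1/γ²) = √0.7585.

β = 0.871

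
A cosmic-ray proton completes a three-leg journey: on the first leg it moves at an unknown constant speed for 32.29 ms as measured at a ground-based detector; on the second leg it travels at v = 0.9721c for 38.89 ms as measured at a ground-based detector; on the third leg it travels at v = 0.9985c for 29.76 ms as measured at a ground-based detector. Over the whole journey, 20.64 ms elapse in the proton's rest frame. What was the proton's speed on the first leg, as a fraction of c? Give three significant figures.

Leg 1: speed unknown; τ_1 = 32.29/γ_1.
Leg 2: γ = 1/√(1 − 0.9721²) = 1/√0.05502 = 4.263; τ_2 = 38.89/4.263 = 9.122 ms.
Leg 3: γ = 1/√(1 − 0.9985²) = 1/√0.002998 = 18.26; τ_3 = 29.76/18.26 = 1.629 ms.
Total proper time: τ_1 + 9.122 + 1.629 = 20.64, so τ_1 = 20.64 − 10.75 = 9.888 ms.
γ_1 = 32.29/9.888 = 3.265; β = √(1 − 1/γ²) = √0.9062.

β = 0.952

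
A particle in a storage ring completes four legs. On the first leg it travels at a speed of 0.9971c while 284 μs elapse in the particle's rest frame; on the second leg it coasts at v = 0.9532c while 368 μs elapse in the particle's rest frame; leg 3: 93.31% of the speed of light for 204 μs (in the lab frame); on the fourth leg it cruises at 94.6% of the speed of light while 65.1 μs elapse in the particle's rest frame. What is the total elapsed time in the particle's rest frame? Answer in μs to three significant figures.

Leg 1: 284 μs is already measured in the particle's rest frame.
Leg 2: 368 μs is already measured in the particle's rest frame.
Leg 3: β = 0.9331; γ = 1/√(1 − 0.9331²) = 1/√0.1293 = 2.781; τ_3 = 204/2.781 = 73.36 μs.
Leg 4: 65.1 μs is already measured in the particle's rest frame.
Total: 284.0 + 368.0 + 73.36 + 65.10 μs.

τ = 790 μs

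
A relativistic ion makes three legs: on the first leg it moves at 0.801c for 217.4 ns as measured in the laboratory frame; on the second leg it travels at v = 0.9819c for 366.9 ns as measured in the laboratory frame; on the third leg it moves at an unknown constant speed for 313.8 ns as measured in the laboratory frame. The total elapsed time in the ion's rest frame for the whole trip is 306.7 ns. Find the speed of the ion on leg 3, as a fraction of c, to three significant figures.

β = 0.940

Leg 1: γ = 1/√(1 − 0.801²) = 1/√0.3584 = 1.670; τ_1 = 217.4/1.670 = 130.1 ns.
Leg 2: γ = 1/√(1 − 0.9819²) = 1/√0.03587 = 5.280; τ_2 = 366.9/5.280 = 69.49 ns.
Leg 3: speed unknown; τ_3 = 313.8/γ_3.
Total proper time: 130.1 + 69.49 + τ_3 = 306.7, so τ_3 = 306.7 − 199.6 = 107.1 ns.
γ_3 = 313.8/107.1 = 2.931; β = √(1 − 1/γ²) = √0.8836.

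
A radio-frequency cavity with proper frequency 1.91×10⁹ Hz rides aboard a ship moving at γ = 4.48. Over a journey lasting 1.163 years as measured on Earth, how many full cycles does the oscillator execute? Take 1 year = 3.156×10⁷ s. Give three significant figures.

γ = 4.48
The oscillator's own cycle count is N = f × τ where τ is the proper time on the ship. τ = Δt/γ = 1.163/4.480 = 0.2596 years = 8.193×10⁶ s.
N = 1.91×10⁹ × 8.193×10⁶ = 1.565×10¹⁶.

N = 1.56×10¹⁶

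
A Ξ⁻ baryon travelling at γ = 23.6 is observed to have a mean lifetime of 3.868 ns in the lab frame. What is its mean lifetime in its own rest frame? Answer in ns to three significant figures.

γ = 23.6
The lab-frame lifetime is the dilated interval; the proper lifetime is τ₀ = Δt/γ = 3.868/23.60 ns.

τ₀ = 0.164 ns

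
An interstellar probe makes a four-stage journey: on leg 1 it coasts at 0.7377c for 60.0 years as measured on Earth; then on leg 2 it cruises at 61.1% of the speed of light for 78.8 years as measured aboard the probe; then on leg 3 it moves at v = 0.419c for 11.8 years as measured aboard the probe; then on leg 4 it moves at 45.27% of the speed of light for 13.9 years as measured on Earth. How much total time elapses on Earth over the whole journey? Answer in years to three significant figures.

Leg 1: 60.0 years is already measured on Earth.
Leg 2: β = 0.611; γ = 1/√(1 − 0.611²) = 1/√0.6267 = 1.263; Δt_2 = 1.263 × 78.8 = 99.54 years.
Leg 3: γ = 1/√(1 − 0.419²) = 1/√0.8244 = 1.101; Δt_3 = 1.101 × 11.8 = 13.00 years.
Leg 4: 13.9 years is already measured on Earth.
Total: 60.00 + 99.54 + 13.00 + 13.90 years.

Δt = 186 years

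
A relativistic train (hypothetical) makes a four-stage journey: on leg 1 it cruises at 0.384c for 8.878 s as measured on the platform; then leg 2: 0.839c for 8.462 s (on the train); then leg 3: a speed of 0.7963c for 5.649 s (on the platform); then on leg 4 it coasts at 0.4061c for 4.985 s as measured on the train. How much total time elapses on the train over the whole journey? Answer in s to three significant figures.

Leg 1: γ = 1/√(1 − 0.384²) = 1/√0.8525 = 1.083; τ_1 = 8.878/1.083 = 8.197 s.
Leg 2: 8.462 s is already measured on the train.
Leg 3: γ = 1/√(1 − 0.7963²) = 1/√0.3659 = 1.653; τ_3 = 5.649/1.653 = 3.417 s.
Leg 4: 4.985 s is already measured on the train.
Total: 8.197 + 8.462 + 3.417 + 4.985 s.

τ = 25.1 s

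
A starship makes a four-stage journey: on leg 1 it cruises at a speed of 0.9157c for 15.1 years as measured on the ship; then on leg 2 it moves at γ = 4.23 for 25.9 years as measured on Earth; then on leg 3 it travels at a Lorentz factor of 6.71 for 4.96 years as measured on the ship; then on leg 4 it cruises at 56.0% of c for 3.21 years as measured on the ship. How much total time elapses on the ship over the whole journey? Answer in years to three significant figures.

τ = 29.4 years

Leg 1: 15.1 years is already measured on the ship.
Leg 2: γ = 4.23; τ_2 = 25.9/4.230 = 6.123 years.
Leg 3: 4.96 years is already measured on the ship.
Leg 4: 3.21 years is already measured on the ship.
Total: 15.10 + 6.123 + 4.960 + 3.210 years.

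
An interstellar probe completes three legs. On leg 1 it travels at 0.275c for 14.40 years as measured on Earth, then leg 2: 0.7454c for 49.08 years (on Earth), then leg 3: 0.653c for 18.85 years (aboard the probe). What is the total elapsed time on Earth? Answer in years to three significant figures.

Δt = 88.4 years

Leg 1: 14.40 years is already measured on Earth.
Leg 2: 49.08 years is already measured on Earth.
Leg 3: γ = 1/√(1 − 0.653²) = 1/√0.5736 = 1.320; Δt_3 = 1.320 × 18.85 = 24.89 years.
Total: 14.40 + 49.08 + 24.89 years.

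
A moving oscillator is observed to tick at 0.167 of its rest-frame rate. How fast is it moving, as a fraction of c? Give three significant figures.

Rate ratio = 1/γ, so γ = 1/0.167 = 5.988.
β = √(1 − 1/γ²) = √(1 − 0.167²) = √0.9721

β = 0.986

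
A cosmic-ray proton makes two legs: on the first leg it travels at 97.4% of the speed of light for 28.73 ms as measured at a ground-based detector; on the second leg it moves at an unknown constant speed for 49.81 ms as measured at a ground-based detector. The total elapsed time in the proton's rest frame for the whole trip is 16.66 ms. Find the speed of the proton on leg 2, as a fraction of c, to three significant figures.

Leg 1: β = 0.974; γ = 1/√(1 − 0.974²) = 1/√0.05132 = 4.414; τ_1 = 28.73/4.414 = 6.509 ms.
Leg 2: speed unknown; τ_2 = 49.81/γ_2.
Total proper time: 6.509 + τ_2 = 16.66, so τ_2 = 16.66 − 6.509 = 10.15 ms.
γ_2 = 49.81/10.15 = 4.907; β = √(1 − 1/γ²) = √0.9585.

β = 0.979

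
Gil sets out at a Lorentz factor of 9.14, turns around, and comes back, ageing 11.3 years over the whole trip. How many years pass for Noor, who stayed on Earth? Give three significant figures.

γ = 9.14
Earth-frame duration is the dilated interval: Δt = γτ = 9.140 × 11.3 years.

Δt = 103 years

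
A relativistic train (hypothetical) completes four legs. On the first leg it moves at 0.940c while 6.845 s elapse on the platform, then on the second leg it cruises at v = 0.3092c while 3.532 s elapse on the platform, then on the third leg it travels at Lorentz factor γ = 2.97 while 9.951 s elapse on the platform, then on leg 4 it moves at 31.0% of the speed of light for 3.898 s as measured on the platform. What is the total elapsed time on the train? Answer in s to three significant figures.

Leg 1: γ = 1/√(1 − 0.940²) = 1/√0.1164 = 2.931; τ_1 = 6.845/2.931 = 2.335 s.
Leg 2: γ = 1/√(1 − 0.3092²) = 1/√0.9044 = 1.052; τ_2 = 3.532/1.052 = 3.359 s.
Leg 3: γ = 2.97; τ_3 = 9.951/2.970 = 3.351 s.
Leg 4: β = 0.310; γ = 1/√(1 − 0.310²) = 1/√0.9039 = 1.052; τ_4 = 3.898/1.052 = 3.706 s.
Total: 2.335 + 3.359 + 3.351 + 3.706 s.

τ = 12.8 s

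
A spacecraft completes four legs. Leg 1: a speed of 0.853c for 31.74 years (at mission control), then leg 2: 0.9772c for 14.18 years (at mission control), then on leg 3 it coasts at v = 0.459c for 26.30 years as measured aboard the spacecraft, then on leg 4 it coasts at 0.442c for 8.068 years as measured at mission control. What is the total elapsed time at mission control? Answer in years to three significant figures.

Leg 1: 31.74 years is already measured at mission control.
Leg 2: 14.18 years is already measured at mission control.
Leg 3: γ = 1/√(1 − 0.459²) = 1/√0.7893 = 1.126; Δt_3 = 1.126 × 26.30 = 29.60 years.
Leg 4: 8.068 years is already measured at mission control.
Total: 31.74 + 14.18 + 29.60 + 8.068 years.

Δt = 83.6 years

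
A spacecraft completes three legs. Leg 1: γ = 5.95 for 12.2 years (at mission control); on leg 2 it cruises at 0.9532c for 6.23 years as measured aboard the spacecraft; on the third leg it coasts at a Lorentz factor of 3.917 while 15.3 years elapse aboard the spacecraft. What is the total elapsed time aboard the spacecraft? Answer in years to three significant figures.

τ = 23.6 years

Leg 1: γ = 5.95; τ_1 = 12.2/5.950 = 2.050 years.
Leg 2: 6.23 years is already measured aboard the spacecraft.
Leg 3: 15.3 years is already measured aboard the spacecraft.
Total: 2.050 + 6.230 + 15.30 years.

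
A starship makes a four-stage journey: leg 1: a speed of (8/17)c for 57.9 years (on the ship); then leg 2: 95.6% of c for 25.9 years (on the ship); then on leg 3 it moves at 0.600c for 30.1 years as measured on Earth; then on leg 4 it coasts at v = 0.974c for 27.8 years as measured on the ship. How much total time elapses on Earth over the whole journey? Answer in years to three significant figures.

Δt = 307 years

Leg 1: γ = 1/√(1 − (8/17)²) = 17/15 ≈ 1.133; Δt_1 = 1.133 × 57.9 = 65.62 years.
Leg 2: β = 0.956; γ = 1/√(1 − 0.956²) = 1/√0.08606 = 3.409; Δt_2 = 3.409 × 25.9 = 88.29 years.
Leg 3: 30.1 years is already measured on Earth.
Leg 4: γ = 1/√(1 − 0.974²) = 1/√0.05132 = 4.414; Δt_4 = 4.414 × 27.8 = 122.7 years.
Total: 65.62 + 88.29 + 30.10 + 122.7 years.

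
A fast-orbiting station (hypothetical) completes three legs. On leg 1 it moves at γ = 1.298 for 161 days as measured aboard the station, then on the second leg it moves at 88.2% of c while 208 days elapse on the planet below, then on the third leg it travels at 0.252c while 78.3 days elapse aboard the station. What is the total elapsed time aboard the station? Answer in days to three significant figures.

Leg 1: 161 days is already measured aboard the station.
Leg 2: β = 0.882; γ = 1/√(1 − 0.882²) = 1/√0.2221 = 2.122; τ_2 = 208/2.122 = 98.02 days.
Leg 3: 78.3 days is already measured aboard the station.
Total: 161.0 + 98.02 + 78.30 days.

τ = 337 days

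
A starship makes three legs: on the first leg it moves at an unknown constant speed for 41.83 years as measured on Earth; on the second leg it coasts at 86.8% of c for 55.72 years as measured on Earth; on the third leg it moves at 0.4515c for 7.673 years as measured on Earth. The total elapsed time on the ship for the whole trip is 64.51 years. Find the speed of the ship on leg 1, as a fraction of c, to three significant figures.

Leg 1: speed unknown; τ_1 = 41.83/γ_1.
Leg 2: β = 0.868; γ = 1/√(1 − 0.868²) = 1/√0.2466 = 2.014; τ_2 = 55.72/2.014 = 27.67 years.
Leg 3: γ = 1/√(1 − 0.4515²) = 1/√0.7961 = 1.121; τ_3 = 7.673/1.121 = 6.846 years.
Total proper time: τ_1 + 27.67 + 6.846 = 64.51, so τ_1 = 64.51 − 34.51 = 30.00 years.
γ_1 = 41.83/30.00 = 1.395; β = √(1 − 1/γ²) = √0.4858.

β = 0.697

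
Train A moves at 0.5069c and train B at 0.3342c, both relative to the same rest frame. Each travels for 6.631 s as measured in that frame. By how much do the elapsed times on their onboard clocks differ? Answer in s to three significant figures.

|τ_A − τ_B| = 0.534 s

A: γ = 1/√(1 − 0.5069²) = 1/√0.7431 = 1.160; τ_A = 6.631/1.160 = 5.716 s.
B: γ = 1/√(1 − 0.3342²) = 1/√0.8883 = 1.061; τ_B = 6.631/1.061 = 6.250 s.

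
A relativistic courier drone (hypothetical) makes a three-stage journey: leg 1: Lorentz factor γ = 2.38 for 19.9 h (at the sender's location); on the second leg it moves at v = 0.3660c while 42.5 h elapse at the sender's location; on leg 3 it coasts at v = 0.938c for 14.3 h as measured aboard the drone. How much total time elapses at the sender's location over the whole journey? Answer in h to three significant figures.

Δt = 104 h

Leg 1: 19.9 h is already measured at the sender's location.
Leg 2: 42.5 h is already measured at the sender's location.
Leg 3: γ = 1/√(1 − 0.938²) = 1/√0.1202 = 2.885; Δt_3 = 2.885 × 14.3 = 41.25 h.
Total: 19.90 + 42.50 + 41.25 h.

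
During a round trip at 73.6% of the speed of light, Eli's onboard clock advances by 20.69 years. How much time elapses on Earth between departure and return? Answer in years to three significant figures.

β = 0.736; γ = 1/√(1 − 0.736²) = 1/√0.4583 = 1.477
Earth-frame duration is the dilated interval: Δt = γτ = 1.477 × 20.69 years.

Δt = 30.6 years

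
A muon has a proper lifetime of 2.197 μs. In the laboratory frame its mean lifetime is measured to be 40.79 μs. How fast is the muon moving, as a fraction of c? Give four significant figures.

v = 0.9985c

γ = Δt/τ₀ = 40.79/2.197 = 18.57
β = √(1 − 1/γ²) = √(1 − 0.002901) = √0.9971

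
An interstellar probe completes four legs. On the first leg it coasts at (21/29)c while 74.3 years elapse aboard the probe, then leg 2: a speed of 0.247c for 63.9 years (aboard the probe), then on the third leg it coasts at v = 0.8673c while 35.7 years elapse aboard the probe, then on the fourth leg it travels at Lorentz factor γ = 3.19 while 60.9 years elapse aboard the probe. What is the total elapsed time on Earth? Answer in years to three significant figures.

Δt = 440 years

Leg 1: γ = 1/√(1 − (21/29)²) = 29/20 = 1.450; Δt_1 = 1.450 × 74.3 = 107.7 years.
Leg 2: γ = 1/√(1 − 0.247²) = 1/√0.9390 = 1.032; Δt_2 = 1.032 × 63.9 = 65.94 years.
Leg 3: γ = 1/√(1 − 0.8673²) = 1/√0.2478 = 2.009; Δt_3 = 2.009 × 35.7 = 71.72 years.
Leg 4: γ = 3.19; Δt_4 = 3.190 × 60.9 = 194.3 years.
Total: 107.7 + 65.94 + 71.72 + 194.3 years.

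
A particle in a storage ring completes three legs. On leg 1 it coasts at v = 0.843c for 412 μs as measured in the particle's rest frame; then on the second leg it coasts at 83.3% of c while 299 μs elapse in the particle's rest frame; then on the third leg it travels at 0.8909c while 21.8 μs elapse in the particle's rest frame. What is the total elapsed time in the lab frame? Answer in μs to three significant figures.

Δt = 1350 μs

Leg 1: γ = 1/√(1 − 0.843²) = 1/√0.2894 = 1.859; Δt_1 = 1.859 × 412 = 765.9 μs.
Leg 2: β = 0.833; γ = 1/√(1 − 0.833²) = 1/√0.3061 = 1.807; Δt_2 = 1.807 × 299 = 540.4 μs.
Leg 3: γ = 1/√(1 − 0.8909²) = 1/√0.2063 = 2.202; Δt_3 = 2.202 × 21.8 = 48.00 μs.
Total: 765.9 + 540.4 + 48.00 μs.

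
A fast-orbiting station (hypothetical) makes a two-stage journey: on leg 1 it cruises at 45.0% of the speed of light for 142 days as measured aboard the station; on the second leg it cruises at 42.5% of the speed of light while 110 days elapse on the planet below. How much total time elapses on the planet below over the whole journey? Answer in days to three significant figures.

Δt = 269 days

Leg 1: β = 0.450; γ = 1/√(1 − 0.450²) = 1/√0.7975 = 1.120; Δt_1 = 1.120 × 142 = 159.0 days.
Leg 2: 110 days is already measured on the planet below.
Total: 159.0 + 110.0 days.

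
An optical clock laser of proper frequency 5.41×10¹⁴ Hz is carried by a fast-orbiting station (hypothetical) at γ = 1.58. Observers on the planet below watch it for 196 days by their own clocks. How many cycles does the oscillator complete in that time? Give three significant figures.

γ = 1.58
During 196 days of lab time, the oscillator's proper time advances by τ = Δt/γ = 196/1.580 = 124.1 days = 1.072×10⁷ s.
N = f × τ = 5.41×10¹⁴ × 1.072×10⁷ = 5.798×10²¹.

N = 5.80×10²¹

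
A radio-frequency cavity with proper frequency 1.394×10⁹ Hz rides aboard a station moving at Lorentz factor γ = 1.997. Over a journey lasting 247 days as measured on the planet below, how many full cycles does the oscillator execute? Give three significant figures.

γ = 1.997
The oscillator's own cycle count is N = f × τ where τ is the proper time aboard the station. τ = Δt/γ = 247/1.997 = 123.7 days = 1.069×10⁷ s.
N = 1.394×10⁹ × 1.069×10⁷ = 1.490×10¹⁶.

N = 1.49×10¹⁶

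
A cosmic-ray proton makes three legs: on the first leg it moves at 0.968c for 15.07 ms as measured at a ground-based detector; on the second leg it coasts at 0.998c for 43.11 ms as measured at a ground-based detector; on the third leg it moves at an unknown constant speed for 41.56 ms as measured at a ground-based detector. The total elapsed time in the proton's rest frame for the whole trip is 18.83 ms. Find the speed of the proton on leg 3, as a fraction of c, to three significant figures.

β = 0.955

Leg 1: γ = 1/√(1 − 0.968²) = 1/√0.06298 = 3.985; τ_1 = 15.07/3.985 = 3.782 ms.
Leg 2: γ = 1/√(1 − 0.998²) = 1/√0.003996 = 15.82; τ_2 = 43.11/15.82 = 2.725 ms.
Leg 3: speed unknown; τ_3 = 41.56/γ_3.
Total proper time: 3.782 + 2.725 + τ_3 = 18.83, so τ_3 = 18.83 − 6.507 = 12.32 ms.
γ_3 = 41.56/12.32 = 3.373; β = √(1 − 1/γ²) = √0.9121.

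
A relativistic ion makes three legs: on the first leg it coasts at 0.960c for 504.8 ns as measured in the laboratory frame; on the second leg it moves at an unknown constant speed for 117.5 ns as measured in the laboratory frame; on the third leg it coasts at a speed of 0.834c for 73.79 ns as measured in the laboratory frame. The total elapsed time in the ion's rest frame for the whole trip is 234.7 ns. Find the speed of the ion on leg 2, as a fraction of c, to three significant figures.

Leg 1: γ = 1/√(1 − 0.960²) = 25/7 ≈ 3.571; τ_1 = 504.8/3.571 = 141.3 ns.
Leg 2: speed unknown; τ_2 = 117.5/γ_2.
Leg 3: γ = 1/√(1 − 0.834²) = 1/√0.3044 = 1.812; τ_3 = 73.79/1.812 = 40.71 ns.
Total proper time: 141.3 + τ_2 + 40.71 = 234.7, so τ_2 = 234.7 − 182.1 = 52.64 ns.
γ_2 = 117.5/52.64 = 2.232; β = √(1 − 1/γ²) = √0.7993.

β = 0.894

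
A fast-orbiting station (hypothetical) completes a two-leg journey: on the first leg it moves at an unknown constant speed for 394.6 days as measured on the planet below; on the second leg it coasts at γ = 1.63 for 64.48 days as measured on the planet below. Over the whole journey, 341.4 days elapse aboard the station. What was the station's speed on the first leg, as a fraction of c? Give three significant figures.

Leg 1: speed unknown; τ_1 = 394.6/γ_1.
Leg 2: γ = 1.63; τ_2 = 64.48/1.630 = 39.56 days.
Total proper time: τ_1 + 39.56 = 341.4, so τ_1 = 341.4 − 39.56 = 301.8 days.
γ_1 = 394.6/301.8 = 1.307; β = √(1 − 1/γ²) = √0.4149.

β = 0.644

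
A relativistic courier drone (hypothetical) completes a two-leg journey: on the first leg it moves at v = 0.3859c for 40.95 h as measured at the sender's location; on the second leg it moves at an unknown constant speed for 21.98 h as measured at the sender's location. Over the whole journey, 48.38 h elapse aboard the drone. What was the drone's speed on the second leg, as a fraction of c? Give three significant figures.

Leg 1: γ = 1/√(1 − 0.3859²) = 1/√0.8511 = 1.084; τ_1 = 40.95/1.084 = 37.78 h.
Leg 2: speed unknown; τ_2 = 21.98/γ_2.
Total proper time: 37.78 + τ_2 = 48.38, so τ_2 = 48.38 − 37.78 = 10.60 h.
γ_2 = 21.98/10.60 = 2.073; β = √(1 − 1/γ²) = √0.7673.

β = 0.876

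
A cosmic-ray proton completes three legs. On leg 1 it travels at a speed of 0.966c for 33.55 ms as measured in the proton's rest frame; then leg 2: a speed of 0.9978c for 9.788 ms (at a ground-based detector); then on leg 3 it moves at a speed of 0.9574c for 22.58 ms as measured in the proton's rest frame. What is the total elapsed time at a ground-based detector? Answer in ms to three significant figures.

Δt = 218 ms

Leg 1: γ = 1/√(1 − 0.966²) = 1/√0.06684 = 3.868; Δt_1 = 3.868 × 33.55 = 129.8 ms.
Leg 2: 9.788 ms is already measured at a ground-based detector.
Leg 3: γ = 1/√(1 − 0.9574²) = 1/√0.08339 = 3.463; Δt_3 = 3.463 × 22.58 = 78.20 ms.
Total: 129.8 + 9.788 + 78.20 ms.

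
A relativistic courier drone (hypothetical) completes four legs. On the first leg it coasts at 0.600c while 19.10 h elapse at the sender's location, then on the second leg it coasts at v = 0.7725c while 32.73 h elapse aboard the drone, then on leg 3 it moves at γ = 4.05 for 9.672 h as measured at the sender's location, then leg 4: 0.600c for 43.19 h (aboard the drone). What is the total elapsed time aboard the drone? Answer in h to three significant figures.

τ = 93.6 h

Leg 1: γ = 1/√(1 − 0.600²) = 5/4 = 1.250; τ_1 = 19.10/1.250 = 15.28 h.
Leg 2: 32.73 h is already measured aboard the drone.
Leg 3: γ = 4.05; τ_3 = 9.672/4.050 = 2.388 h.
Leg 4: 43.19 h is already measured aboard the drone.
Total: 15.28 + 32.73 + 2.388 + 43.19 h.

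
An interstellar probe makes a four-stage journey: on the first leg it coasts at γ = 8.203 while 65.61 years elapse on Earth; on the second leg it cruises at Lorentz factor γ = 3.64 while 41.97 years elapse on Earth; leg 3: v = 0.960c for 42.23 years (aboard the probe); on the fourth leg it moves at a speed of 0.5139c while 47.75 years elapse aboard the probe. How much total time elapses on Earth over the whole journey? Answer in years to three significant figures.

Leg 1: 65.61 years is already measured on Earth.
Leg 2: 41.97 years is already measured on Earth.
Leg 3: γ = 1/√(1 − 0.960²) = 1/√0.07840 = 3.571; Δt_3 = 3.571 × 42.23 = 150.8 years.
Leg 4: γ = 1/√(1 − 0.5139²) = 1/√0.7359 = 1.166; Δt_4 = 1.166 × 47.75 = 55.66 years.
Total: 65.61 + 41.97 + 150.8 + 55.66 years.

Δt = 314 years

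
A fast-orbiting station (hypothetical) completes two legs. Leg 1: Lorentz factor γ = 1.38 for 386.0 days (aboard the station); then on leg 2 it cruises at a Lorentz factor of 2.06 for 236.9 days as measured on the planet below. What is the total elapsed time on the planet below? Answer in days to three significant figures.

Leg 1: γ = 1.38; Δt_1 = 1.380 × 386.0 = 532.7 days.
Leg 2: 236.9 days is already measured on the planet below.
Total: 532.7 + 236.9 days.

Δt = 770 days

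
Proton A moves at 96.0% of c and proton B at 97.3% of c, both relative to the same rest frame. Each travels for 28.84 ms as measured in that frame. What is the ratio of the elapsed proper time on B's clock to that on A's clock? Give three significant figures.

A: β = 0.960; γ = 1/√(1 − 0.960²) = 1/√0.07840 = 3.571. B: β = 0.973; γ = 1/√(1 − 0.973²) = 1/√0.05327 = 4.333.
τ_A/τ_B = γ_B/γ_A = 4.333/3.571 = 1.213, so τ_B/τ_A = 0.8243.

τ_B/τ_A = 0.824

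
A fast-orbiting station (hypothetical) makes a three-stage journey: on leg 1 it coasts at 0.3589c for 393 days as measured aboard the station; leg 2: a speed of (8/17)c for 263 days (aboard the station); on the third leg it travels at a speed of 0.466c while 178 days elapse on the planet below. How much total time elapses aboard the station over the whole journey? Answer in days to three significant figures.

Leg 1: 393 days is already measured aboard the station.
Leg 2: 263 days is already measured aboard the station.
Leg 3: γ = 1/√(1 − 0.466²) = 1/√0.7828 = 1.130; τ_3 = 178/1.130 = 157.5 days.
Total: 393.0 + 263.0 + 157.5 days.

τ = 813 days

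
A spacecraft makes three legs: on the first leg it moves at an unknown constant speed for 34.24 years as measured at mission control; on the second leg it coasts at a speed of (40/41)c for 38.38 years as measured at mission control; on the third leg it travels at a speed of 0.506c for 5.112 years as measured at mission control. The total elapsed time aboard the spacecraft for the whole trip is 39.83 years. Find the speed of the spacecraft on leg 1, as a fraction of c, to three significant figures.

β = 0.615

Leg 1: speed unknown; τ_1 = 34.24/γ_1.
Leg 2: γ = 1/√(1 − (40/41)²) = 41/9 ≈ 4.556; τ_2 = 38.38/4.556 = 8.425 years.
Leg 3: γ = 1/√(1 − 0.506²) = 1/√0.7440 = 1.159; τ_3 = 5.112/1.159 = 4.409 years.
Total proper time: τ_1 + 8.425 + 4.409 = 39.83, so τ_1 = 39.83 − 12.83 = 27.00 years.
γ_1 = 34.24/27.00 = 1.268; β = √(1 − 1/γ²) = √0.3784.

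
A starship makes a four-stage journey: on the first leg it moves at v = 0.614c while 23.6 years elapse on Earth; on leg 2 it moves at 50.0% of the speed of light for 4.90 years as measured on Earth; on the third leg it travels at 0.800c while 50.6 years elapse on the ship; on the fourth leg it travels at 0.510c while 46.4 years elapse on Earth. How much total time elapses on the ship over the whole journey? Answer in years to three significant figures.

τ = 113 years

Leg 1: γ = 1/√(1 − 0.614²) = 1/√0.6230 = 1.267; τ_1 = 23.6/1.267 = 18.63 years.
Leg 2: β = 0.500; γ = 1/√(1 − 0.500²) = 1/√0.7500 = 1.155; τ_2 = 4.90/1.155 = 4.244 years.
Leg 3: 50.6 years is already measured on the ship.
Leg 4: γ = 1/√(1 − 0.510²) = 1/√0.7399 = 1.163; τ_4 = 46.4/1.163 = 39.91 years.
Total: 18.63 + 4.244 + 50.60 + 39.91 years.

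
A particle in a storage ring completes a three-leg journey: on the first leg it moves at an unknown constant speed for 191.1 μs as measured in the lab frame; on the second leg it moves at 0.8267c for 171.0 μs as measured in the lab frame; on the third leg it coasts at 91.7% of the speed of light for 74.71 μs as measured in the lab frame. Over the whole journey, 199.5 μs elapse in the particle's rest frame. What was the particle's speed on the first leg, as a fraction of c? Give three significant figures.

Leg 1: speed unknown; τ_1 = 191.1/γ_1.
Leg 2: γ = 1/√(1 − 0.8267²) = 1/√0.3166 = 1.777; τ_2 = 171.0/1.777 = 96.21 μs.
Leg 3: β = 0.917; γ = 1/√(1 − 0.917²) = 1/√0.1591 = 2.507; τ_3 = 74.71/2.507 = 29.80 μs.
Total proper time: τ_1 + 96.21 + 29.80 = 199.5, so τ_1 = 199.5 − 126.0 = 73.49 μs.
γ_1 = 191.1/73.49 = 2.600; β = √(1 − 1/γ²) = √0.8521.

β = 0.923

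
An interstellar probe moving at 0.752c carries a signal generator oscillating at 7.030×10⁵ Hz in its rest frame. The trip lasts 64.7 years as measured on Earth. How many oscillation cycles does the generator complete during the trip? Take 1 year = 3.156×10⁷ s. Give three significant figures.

N = 9.46×10¹⁴

γ = 1/√(1 − 0.752²) = 1/√0.4345 = 1.517
The oscillator's own cycle count is N = f × τ where τ is the proper time aboard the probe. τ = Δt/γ = 64.7/1.517 = 42.65 years = 1.346×10⁹ s.
N = 7.030×10⁵ × 1.346×10⁹ = 9.462×10¹⁴.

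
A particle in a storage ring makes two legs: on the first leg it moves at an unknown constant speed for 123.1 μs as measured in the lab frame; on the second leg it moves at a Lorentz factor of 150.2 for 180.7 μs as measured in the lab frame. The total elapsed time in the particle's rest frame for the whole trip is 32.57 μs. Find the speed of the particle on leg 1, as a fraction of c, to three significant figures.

β = 0.967

Leg 1: speed unknown; τ_1 = 123.1/γ_1.
Leg 2: γ = 150.2; τ_2 = 180.7/150.2 = 1.203 μs.
Total proper time: τ_1 + 1.203 = 32.57, so τ_1 = 32.57 − 1.203 = 31.37 μs.
γ_1 = 123.1/31.37 = 3.925; β = √(1 − 1/γ²) = √0.9351.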